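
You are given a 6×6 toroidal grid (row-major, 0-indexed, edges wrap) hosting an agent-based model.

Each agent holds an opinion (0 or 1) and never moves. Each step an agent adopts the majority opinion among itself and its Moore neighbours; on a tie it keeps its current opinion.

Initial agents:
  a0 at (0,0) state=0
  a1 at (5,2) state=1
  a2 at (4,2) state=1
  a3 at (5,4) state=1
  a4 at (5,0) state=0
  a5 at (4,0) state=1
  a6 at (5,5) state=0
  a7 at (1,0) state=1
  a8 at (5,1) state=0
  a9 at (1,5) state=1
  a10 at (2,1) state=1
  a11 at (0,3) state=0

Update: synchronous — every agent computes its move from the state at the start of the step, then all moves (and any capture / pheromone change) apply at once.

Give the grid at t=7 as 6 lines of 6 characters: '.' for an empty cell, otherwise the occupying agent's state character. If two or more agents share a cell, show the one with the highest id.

t=1: a0@(0,0):0 a1@(5,2):1 a2@(4,2):1 a3@(5,4):0 a4@(5,0):0 a5@(4,0):0 a6@(5,5):0 a7@(1,0):1 a8@(5,1):0 a9@(1,5):1 a10@(2,1):1 a11@(0,3):1
t=2: (unchanged — steady state)

0..1..
1....1
.1....
......
0.1...
001.00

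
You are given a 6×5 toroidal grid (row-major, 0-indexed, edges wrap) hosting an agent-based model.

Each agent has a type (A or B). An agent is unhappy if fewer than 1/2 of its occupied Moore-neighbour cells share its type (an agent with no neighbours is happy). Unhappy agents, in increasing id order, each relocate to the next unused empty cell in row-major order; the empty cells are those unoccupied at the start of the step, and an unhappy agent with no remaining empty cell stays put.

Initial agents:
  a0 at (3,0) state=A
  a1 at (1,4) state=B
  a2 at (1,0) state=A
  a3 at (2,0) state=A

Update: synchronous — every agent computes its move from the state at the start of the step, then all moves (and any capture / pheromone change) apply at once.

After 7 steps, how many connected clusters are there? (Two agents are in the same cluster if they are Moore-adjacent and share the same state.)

t=1: a0@(3,0):A a1@(0,0):B a2@(1,0):A a3@(2,0):A
t=2: a0@(3,0):A a1@(0,1):B a2@(1,0):A a3@(2,0):A
t=3: a0@(3,0):A a1@(0,0):B a2@(1,0):A a3@(2,0):A
t=4: a0@(3,0):A a1@(0,1):B a2@(1,0):A a3@(2,0):A
t=5: a0@(3,0):A a1@(0,0):B a2@(1,0):A a3@(2,0):A
t=6: a0@(3,0):A a1@(0,1):B a2@(1,0):A a3@(2,0):A
t=7: a0@(3,0):A a1@(0,0):B a2@(1,0):A a3@(2,0):A

2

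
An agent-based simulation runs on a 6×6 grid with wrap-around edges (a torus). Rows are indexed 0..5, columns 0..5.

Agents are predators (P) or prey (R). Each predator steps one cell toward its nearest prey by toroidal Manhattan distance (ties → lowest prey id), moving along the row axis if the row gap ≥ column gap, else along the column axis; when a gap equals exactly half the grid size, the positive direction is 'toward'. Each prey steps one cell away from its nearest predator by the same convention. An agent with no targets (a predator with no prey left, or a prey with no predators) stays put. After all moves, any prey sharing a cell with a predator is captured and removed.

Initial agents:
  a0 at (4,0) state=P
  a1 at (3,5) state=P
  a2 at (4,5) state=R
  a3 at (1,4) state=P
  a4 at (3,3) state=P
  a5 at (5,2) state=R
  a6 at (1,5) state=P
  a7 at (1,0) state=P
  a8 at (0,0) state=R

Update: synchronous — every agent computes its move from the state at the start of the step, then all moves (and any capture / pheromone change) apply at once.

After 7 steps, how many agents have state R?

3

t=1: a0@(4,5):P a1@(4,5):P a2@(4,4):R a3@(1,5):P a4@(3,4):P a5@(5,3):R a6@(0,5):P a7@(0,0):P a8@(5,0):R
t=2: a0@(4,4):P a1@(4,4):P a2@(4,3):R a3@(0,5):P a4@(4,4):P a5@(5,2):R a6@(5,5):P a7@(5,0):P a8@(4,0):R
t=3: a0@(4,3):P a1@(4,3):P a2@(4,2):R a3@(5,5):P a4@(4,3):P a5@(5,3):R a6@(4,5):P a7@(4,0):P a8@(3,0):R
t=4: a0@(4,2):P a1@(4,2):P a2@(4,1):R a3@(5,4):P a4@(4,2):P a5@(0,3):R a6@(3,5):P a7@(3,0):P a8@(2,0):R
t=5: a0@(4,1):P a1@(4,1):P a2@(4,0):R a3@(0,4):P a4@(4,1):P a5@(1,3):R a6@(2,5):P a7@(2,0):P a8@(1,0):R
t=6: a0@(4,0):P a1@(4,0):P a2@(4,5):R a3@(1,4):P a4@(4,0):P a5@(2,3):R a6@(1,5):P a7@(1,0):P a8@(0,0):R
t=7: a0@(4,5):P a1@(4,5):P a2@(4,4):R a3@(2,4):P a4@(4,5):P a5@(3,3):R a6@(0,5):P a7@(0,0):P a8@(5,0):R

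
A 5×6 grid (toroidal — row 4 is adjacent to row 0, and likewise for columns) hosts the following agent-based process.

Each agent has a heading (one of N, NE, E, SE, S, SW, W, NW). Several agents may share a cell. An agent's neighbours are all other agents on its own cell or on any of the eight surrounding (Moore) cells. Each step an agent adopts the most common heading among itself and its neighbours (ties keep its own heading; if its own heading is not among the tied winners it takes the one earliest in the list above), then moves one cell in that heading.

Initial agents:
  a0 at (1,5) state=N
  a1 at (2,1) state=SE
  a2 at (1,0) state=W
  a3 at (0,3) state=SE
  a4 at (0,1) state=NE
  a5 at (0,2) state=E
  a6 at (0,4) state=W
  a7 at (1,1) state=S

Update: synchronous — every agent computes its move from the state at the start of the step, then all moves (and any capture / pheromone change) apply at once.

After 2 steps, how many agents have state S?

1

t=1: a0@(1,4):W a1@(3,2):SE a2@(1,5):W a3@(1,4):SE a4@(4,2):NE a5@(0,3):E a6@(0,3):W a7@(2,1):S
t=2: a0@(1,3):W a1@(4,3):SE a2@(1,4):W a3@(1,3):W a4@(3,3):NE a5@(0,2):W a6@(0,2):W a7@(3,1):S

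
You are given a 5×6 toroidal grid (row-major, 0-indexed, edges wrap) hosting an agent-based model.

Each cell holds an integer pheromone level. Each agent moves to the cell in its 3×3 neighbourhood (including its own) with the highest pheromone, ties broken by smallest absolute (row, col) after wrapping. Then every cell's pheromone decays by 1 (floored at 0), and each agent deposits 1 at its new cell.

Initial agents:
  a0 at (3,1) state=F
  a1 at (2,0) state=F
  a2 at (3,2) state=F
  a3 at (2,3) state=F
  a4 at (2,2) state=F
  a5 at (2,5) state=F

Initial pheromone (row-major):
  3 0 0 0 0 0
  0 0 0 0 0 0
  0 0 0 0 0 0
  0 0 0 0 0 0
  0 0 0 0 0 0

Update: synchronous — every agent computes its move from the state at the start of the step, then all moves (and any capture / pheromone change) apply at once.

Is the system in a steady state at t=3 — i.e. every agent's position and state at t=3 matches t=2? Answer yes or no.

no

t=1: a0@(2,0) a1@(1,0) a2@(2,1) a3@(1,2) a4@(1,1) a5@(1,0) | pheromone: 2 0 0 0 0 0 / 2 1 1 0 0 0 / 1 1 0 0 0 0 / 0 0 0 0 0 0 / 0 0 0 0 0 0
t=2: a0@(1,0) a1@(0,0) a2@(1,0) a3@(1,1) a4@(0,0) a5@(0,0) | pheromone: 4 0 0 0 0 0 / 3 1 0 0 0 0 / 0 0 0 0 0 0 / 0 0 0 0 0 0 / 0 0 0 0 0 0
t=3: a0@(0,0) a1@(0,0) a2@(0,0) a3@(0,0) a4@(0,0) a5@(0,0) | pheromone: 9 0 0 0 0 0 / 2 0 0 0 0 0 / 0 0 0 0 0 0 / 0 0 0 0 0 0 / 0 0 0 0 0 0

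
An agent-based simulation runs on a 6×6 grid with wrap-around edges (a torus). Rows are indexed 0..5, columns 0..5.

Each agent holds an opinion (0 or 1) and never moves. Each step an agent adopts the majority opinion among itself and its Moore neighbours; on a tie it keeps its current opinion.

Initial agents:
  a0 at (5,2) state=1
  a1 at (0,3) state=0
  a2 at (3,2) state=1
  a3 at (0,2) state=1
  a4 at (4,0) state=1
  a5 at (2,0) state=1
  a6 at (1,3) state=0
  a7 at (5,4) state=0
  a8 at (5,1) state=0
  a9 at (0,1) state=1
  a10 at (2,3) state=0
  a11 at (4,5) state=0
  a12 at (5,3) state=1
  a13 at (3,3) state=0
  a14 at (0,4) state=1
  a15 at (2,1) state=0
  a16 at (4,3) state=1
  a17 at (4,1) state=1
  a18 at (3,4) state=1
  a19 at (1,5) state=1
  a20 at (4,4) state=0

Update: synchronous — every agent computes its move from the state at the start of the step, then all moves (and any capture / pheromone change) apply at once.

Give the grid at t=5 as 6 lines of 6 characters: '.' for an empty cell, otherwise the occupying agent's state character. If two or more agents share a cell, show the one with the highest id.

.1111.
...1.1
11.0..
..100.
11.100
.1111.

t=1: a0@(5,2):1 a1@(0,3):1 a2@(3,2):1 a3@(0,2):1 a4@(4,0):1 a5@(2,0):1 a6@(1,3):0 a7@(5,4):0 a8@(5,1):1 a9@(0,1):1 a10@(2,3):0 a11@(4,5):0 a12@(5,3):1 a13@(3,3):0 a14@(0,4):1 a15@(2,1):1 a16@(4,3):1 a17@(4,1):1 a18@(3,4):0 a19@(1,5):1 a20@(4,4):0
t=2: a0@(5,2):1 a1@(0,3):1 a2@(3,2):1 a3@(0,2):1 a4@(4,0):1 a5@(2,0):1 a6@(1,3):1 a7@(5,4):1 a8@(5,1):1 a9@(0,1):1 a10@(2,3):0 a11@(4,5):0 a12@(5,3):1 a13@(3,3):0 a14@(0,4):1 a15@(2,1):1 a16@(4,3):1 a17@(4,1):1 a18@(3,4):0 a19@(1,5):1 a20@(4,4):0
t=3: (unchanged — steady state)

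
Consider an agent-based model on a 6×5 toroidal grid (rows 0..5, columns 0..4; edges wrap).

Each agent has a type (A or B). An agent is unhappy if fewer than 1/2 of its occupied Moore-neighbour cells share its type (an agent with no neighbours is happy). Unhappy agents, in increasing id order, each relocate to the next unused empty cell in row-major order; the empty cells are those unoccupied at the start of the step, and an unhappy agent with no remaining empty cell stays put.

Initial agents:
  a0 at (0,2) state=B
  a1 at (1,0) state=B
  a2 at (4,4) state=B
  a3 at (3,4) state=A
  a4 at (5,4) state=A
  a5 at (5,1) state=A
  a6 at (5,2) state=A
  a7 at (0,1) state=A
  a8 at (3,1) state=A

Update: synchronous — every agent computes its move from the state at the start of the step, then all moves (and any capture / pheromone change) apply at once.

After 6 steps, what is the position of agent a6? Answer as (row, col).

(5, 2)

t=1: a0@(0,0):B a1@(0,3):B a2@(0,4):B a3@(1,1):A a4@(1,2):A a5@(5,1):A a6@(5,2):A a7@(0,1):A a8@(3,1):A
t=2: a0@(0,2):B a1@(1,0):B a2@(0,4):B a3@(1,1):A a4@(1,2):A a5@(5,1):A a6@(5,2):A a7@(0,1):A a8@(3,1):A
t=3: a0@(0,0):B a1@(0,3):B a2@(0,4):B a3@(1,1):A a4@(1,2):A a5@(5,1):A a6@(5,2):A a7@(0,1):A a8@(3,1):A
t=4: a0@(0,2):B a1@(1,0):B a2@(0,4):B a3@(1,1):A a4@(1,2):A a5@(5,1):A a6@(5,2):A a7@(0,1):A a8@(3,1):A
t=5: a0@(0,0):B a1@(0,3):B a2@(0,4):B a3@(1,1):A a4@(1,2):A a5@(5,1):A a6@(5,2):A a7@(0,1):A a8@(3,1):A
t=6: a0@(0,2):B a1@(1,0):B a2@(0,4):B a3@(1,1):A a4@(1,2):A a5@(5,1):A a6@(5,2):A a7@(0,1):A a8@(3,1):A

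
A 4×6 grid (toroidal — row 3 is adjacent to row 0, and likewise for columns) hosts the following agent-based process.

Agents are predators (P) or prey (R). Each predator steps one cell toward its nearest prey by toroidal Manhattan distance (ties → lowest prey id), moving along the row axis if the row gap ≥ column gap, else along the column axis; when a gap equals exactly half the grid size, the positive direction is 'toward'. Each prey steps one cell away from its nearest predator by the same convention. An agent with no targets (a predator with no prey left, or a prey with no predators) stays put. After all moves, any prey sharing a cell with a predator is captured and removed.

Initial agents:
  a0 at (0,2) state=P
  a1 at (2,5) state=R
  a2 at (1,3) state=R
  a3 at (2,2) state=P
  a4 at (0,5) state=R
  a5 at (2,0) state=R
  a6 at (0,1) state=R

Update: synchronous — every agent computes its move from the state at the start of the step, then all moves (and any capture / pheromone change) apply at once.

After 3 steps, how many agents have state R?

t=1: a0@(0,1):P a1@(2,4):R a2@(2,3):R a3@(1,2):P a4@(0,4):R a5@(2,5):R a6@(0,0):R
t=2: a0@(0,0):P a1@(2,5):R a2@(3,3):R a3@(2,2):P a4@(0,3):R a5@(1,5):R a6@(0,5):R
t=3: a0@(0,5):P a1@(1,5):R a2@(0,3):R a3@(3,2):P a4@(0,2):R a5@(2,5):R a6@(0,4):R

5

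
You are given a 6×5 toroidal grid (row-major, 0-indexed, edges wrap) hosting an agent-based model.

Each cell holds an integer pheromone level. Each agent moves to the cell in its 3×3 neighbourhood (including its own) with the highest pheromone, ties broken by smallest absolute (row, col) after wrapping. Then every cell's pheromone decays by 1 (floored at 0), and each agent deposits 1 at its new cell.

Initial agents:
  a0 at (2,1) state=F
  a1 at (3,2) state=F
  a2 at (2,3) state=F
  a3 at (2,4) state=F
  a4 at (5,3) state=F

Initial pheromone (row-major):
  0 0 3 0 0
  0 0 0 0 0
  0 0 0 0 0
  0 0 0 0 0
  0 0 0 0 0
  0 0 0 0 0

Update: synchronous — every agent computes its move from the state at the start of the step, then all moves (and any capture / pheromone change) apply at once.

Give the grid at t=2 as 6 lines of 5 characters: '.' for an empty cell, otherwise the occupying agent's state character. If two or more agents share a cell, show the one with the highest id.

..F..
F....
.....
.....
.....
.....

t=1: a0@(1,0) a1@(2,1) a2@(1,2) a3@(1,0) a4@(0,2) | pheromone: 0 0 3 0 0 / 2 0 1 0 0 / 0 1 0 0 0 / 0 0 0 0 0 / 0 0 0 0 0 / 0 0 0 0 0
t=2: a0@(1,0) a1@(1,0) a2@(0,2) a3@(1,0) a4@(0,2) | pheromone: 0 0 4 0 0 / 4 0 0 0 0 / 0 0 0 0 0 / 0 0 0 0 0 / 0 0 0 0 0 / 0 0 0 0 0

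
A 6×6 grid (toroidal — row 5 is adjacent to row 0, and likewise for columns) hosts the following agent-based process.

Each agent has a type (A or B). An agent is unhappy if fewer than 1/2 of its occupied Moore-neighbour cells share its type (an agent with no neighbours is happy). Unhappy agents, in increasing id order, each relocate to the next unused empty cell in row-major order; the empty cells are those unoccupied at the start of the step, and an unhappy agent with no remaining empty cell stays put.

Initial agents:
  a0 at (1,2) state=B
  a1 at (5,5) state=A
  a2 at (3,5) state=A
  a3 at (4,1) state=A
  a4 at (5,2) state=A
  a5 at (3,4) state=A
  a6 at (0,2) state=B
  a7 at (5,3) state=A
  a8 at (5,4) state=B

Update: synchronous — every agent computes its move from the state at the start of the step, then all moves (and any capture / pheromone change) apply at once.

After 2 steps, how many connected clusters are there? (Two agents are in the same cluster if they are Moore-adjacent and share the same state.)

t=1: a0@(1,2):B a1@(0,0):A a2@(3,5):A a3@(4,1):A a4@(5,2):A a5@(3,4):A a6@(0,1):B a7@(0,3):A a8@(0,4):B
t=2: a0@(1,2):B a1@(0,2):A a2@(3,5):A a3@(4,1):A a4@(5,2):A a5@(3,4):A a6@(0,5):B a7@(1,0):A a8@(1,1):B

5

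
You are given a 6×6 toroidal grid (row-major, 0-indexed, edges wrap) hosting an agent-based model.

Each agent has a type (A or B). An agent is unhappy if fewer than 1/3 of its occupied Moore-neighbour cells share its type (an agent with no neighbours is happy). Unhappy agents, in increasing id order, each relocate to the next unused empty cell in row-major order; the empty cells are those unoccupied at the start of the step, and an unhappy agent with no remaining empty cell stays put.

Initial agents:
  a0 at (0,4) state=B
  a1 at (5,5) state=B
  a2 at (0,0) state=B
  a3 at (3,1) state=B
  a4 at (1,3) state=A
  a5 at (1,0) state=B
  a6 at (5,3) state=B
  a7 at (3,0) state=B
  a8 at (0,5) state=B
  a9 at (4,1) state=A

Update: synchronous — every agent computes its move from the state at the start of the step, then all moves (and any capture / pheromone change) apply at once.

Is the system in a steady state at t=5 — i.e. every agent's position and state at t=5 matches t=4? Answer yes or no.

yes

t=1: a0@(0,4):B a1@(5,5):B a2@(0,0):B a3@(3,1):B a4@(0,1):A a5@(1,0):B a6@(5,3):B a7@(3,0):B a8@(0,5):B a9@(0,2):A
t=2: (unchanged — steady state)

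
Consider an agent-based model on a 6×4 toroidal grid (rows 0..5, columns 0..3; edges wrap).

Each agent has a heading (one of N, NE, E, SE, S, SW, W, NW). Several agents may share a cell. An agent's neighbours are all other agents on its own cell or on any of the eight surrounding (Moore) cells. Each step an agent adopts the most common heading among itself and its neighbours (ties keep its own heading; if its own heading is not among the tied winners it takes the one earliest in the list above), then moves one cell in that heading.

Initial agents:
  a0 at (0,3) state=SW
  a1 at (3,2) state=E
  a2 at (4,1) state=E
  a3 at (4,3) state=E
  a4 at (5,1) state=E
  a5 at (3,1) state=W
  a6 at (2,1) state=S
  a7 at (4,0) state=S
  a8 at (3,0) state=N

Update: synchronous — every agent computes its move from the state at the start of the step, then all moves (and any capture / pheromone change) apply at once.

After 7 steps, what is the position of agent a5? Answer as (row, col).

(3, 0)

t=1: a0@(1,2):SW a1@(3,3):E a2@(4,2):E a3@(4,0):E a4@(5,2):E a5@(3,2):E a6@(3,1):S a7@(4,1):E a8@(3,1):E
t=2: a0@(2,1):SW a1@(3,0):E a2@(4,3):E a3@(4,1):E a4@(5,3):E a5@(3,3):E a6@(3,2):E a7@(4,2):E a8@(3,2):E
t=3: a0@(2,2):E a1@(3,1):E a2@(4,0):E a3@(4,2):E a4@(5,0):E a5@(3,0):E a6@(3,3):E a7@(4,3):E a8@(3,3):E
t=4: a0@(2,3):E a1@(3,2):E a2@(4,1):E a3@(4,3):E a4@(5,1):E a5@(3,1):E a6@(3,0):E a7@(4,0):E a8@(3,0):E
t=5: a0@(2,0):E a1@(3,3):E a2@(4,2):E a3@(4,0):E a4@(5,2):E a5@(3,2):E a6@(3,1):E a7@(4,1):E a8@(3,1):E
t=6: a0@(2,1):E a1@(3,0):E a2@(4,3):E a3@(4,1):E a4@(5,3):E a5@(3,3):E a6@(3,2):E a7@(4,2):E a8@(3,2):E
t=7: a0@(2,2):E a1@(3,1):E a2@(4,0):E a3@(4,2):E a4@(5,0):E a5@(3,0):E a6@(3,3):E a7@(4,3):E a8@(3,3):E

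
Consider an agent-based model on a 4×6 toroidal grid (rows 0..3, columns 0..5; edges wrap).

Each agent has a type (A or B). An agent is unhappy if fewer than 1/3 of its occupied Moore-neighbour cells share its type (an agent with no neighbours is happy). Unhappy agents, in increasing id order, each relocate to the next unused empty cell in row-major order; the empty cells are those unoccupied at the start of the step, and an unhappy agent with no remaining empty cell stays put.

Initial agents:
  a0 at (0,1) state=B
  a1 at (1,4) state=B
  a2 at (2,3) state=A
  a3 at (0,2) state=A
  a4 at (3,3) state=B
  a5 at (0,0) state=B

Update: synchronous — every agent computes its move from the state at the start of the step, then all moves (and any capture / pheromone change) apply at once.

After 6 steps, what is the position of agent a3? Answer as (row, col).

(0, 5)

t=1: a0@(0,1):B a1@(0,3):B a2@(0,4):A a3@(0,5):A a4@(1,0):B a5@(0,0):B
t=2: a0@(0,1):B a1@(0,2):B a2@(0,4):A a3@(0,5):A a4@(1,0):B a5@(0,0):B
t=3: (unchanged — steady state)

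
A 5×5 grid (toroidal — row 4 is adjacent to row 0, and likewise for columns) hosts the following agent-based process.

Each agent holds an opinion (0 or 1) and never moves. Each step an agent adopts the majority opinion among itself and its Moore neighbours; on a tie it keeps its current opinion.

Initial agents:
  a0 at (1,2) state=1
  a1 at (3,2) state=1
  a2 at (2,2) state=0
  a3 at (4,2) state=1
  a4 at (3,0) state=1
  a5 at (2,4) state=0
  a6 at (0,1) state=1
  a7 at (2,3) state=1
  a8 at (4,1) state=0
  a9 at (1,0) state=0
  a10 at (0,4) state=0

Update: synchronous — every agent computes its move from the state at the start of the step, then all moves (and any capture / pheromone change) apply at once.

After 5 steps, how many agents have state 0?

4

t=1: a0@(1,2):1 a1@(3,2):1 a2@(2,2):1 a3@(4,2):1 a4@(3,0):0 a5@(2,4):0 a6@(0,1):1 a7@(2,3):1 a8@(4,1):1 a9@(1,0):0 a10@(0,4):0
t=2: (unchanged — steady state)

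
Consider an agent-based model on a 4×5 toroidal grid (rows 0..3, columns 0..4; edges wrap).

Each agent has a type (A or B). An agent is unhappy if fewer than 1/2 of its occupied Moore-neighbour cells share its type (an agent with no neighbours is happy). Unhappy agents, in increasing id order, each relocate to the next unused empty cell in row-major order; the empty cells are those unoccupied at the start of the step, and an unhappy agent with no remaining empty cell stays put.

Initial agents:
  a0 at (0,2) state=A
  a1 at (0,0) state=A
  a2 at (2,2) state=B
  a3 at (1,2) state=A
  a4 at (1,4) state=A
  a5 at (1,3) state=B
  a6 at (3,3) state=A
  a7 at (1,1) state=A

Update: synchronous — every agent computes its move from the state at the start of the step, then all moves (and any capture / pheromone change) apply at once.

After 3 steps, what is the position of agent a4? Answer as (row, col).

t=1: a0@(0,2):A a1@(0,0):A a2@(0,1):B a3@(1,2):A a4@(1,4):A a5@(0,3):B a6@(3,3):A a7@(1,1):A
t=2: a0@(0,2):A a1@(0,0):A a2@(0,4):B a3@(1,2):A a4@(1,4):A a5@(1,0):B a6@(3,3):A a7@(1,1):A
t=3: a0@(0,2):A a1@(0,0):A a2@(0,1):B a3@(1,2):A a4@(0,3):A a5@(1,3):B a6@(3,3):A a7@(1,1):A

(0, 3)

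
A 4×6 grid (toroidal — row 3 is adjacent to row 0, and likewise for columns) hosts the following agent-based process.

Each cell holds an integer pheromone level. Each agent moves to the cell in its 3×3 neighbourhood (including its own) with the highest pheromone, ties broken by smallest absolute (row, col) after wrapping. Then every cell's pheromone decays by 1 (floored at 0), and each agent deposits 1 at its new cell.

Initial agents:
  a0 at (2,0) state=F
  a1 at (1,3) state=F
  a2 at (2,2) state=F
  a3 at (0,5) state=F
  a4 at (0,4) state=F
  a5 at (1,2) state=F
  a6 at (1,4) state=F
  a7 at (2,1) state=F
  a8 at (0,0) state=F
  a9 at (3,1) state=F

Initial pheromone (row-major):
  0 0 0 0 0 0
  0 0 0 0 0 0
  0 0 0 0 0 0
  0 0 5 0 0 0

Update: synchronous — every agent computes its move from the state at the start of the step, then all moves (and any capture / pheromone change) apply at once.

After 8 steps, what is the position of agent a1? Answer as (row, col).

t=1: a0@(1,0) a1@(0,2) a2@(3,2) a3@(0,0) a4@(0,3) a5@(0,1) a6@(0,3) a7@(3,2) a8@(0,0) a9@(3,2) | pheromone: 2 1 1 2 0 0 / 1 0 0 0 0 0 / 0 0 0 0 0 0 / 0 0 7 0 0 0
t=2: a0@(0,0) a1@(3,2) a2@(3,2) a3@(0,0) a4@(3,2) a5@(3,2) a6@(3,2) a7@(3,2) a8@(0,0) a9@(3,2) | pheromone: 4 0 0 1 0 0 / 0 0 0 0 0 0 / 0 0 0 0 0 0 / 0 0 13 0 0 0
t=3: a0@(0,0) a1@(3,2) a2@(3,2) a3@(0,0) a4@(3,2) a5@(3,2) a6@(3,2) a7@(3,2) a8@(0,0) a9@(3,2) | pheromone: 6 0 0 0 0 0 / 0 0 0 0 0 0 / 0 0 0 0 0 0 / 0 0 19 0 0 0
t=4: a0@(0,0) a1@(3,2) a2@(3,2) a3@(0,0) a4@(3,2) a5@(3,2) a6@(3,2) a7@(3,2) a8@(0,0) a9@(3,2) | pheromone: 8 0 0 0 0 0 / 0 0 0 0 0 0 / 0 0 0 0 0 0 / 0 0 25 0 0 0
t=5: a0@(0,0) a1@(3,2) a2@(3,2) a3@(0,0) a4@(3,2) a5@(3,2) a6@(3,2) a7@(3,2) a8@(0,0) a9@(3,2) | pheromone: 10 0 0 0 0 0 / 0 0 0 0 0 0 / 0 0 0 0 0 0 / 0 0 31 0 0 0
t=6: a0@(0,0) a1@(3,2) a2@(3,2) a3@(0,0) a4@(3,2) a5@(3,2) a6@(3,2) a7@(3,2) a8@(0,0) a9@(3,2) | pheromone: 12 0 0 0 0 0 / 0 0 0 0 0 0 / 0 0 0 0 0 0 / 0 0 37 0 0 0
t=7: a0@(0,0) a1@(3,2) a2@(3,2) a3@(0,0) a4@(3,2) a5@(3,2) a6@(3,2) a7@(3,2) a8@(0,0) a9@(3,2) | pheromone: 14 0 0 0 0 0 / 0 0 0 0 0 0 / 0 0 0 0 0 0 / 0 0 43 0 0 0
t=8: a0@(0,0) a1@(3,2) a2@(3,2) a3@(0,0) a4@(3,2) a5@(3,2) a6@(3,2) a7@(3,2) a8@(0,0) a9@(3,2) | pheromone: 16 0 0 0 0 0 / 0 0 0 0 0 0 / 0 0 0 0 0 0 / 0 0 49 0 0 0

(3, 2)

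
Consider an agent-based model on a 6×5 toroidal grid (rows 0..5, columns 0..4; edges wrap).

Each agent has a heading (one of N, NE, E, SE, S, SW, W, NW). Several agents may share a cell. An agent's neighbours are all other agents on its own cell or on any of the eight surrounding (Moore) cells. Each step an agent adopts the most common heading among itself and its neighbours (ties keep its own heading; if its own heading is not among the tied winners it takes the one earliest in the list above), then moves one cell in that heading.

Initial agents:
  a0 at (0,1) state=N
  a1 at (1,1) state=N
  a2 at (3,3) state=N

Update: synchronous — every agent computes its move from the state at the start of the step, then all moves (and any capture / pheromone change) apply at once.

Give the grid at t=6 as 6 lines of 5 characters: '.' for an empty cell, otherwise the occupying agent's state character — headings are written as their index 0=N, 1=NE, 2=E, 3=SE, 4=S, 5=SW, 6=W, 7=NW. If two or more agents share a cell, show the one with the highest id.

.0...
.0...
.....
...0.
.....
.....

t=1: a0@(5,1):N a1@(0,1):N a2@(2,3):N
t=2: a0@(4,1):N a1@(5,1):N a2@(1,3):N
t=3: a0@(3,1):N a1@(4,1):N a2@(0,3):N
t=4: a0@(2,1):N a1@(3,1):N a2@(5,3):N
t=5: a0@(1,1):N a1@(2,1):N a2@(4,3):N
t=6: a0@(0,1):N a1@(1,1):N a2@(3,3):N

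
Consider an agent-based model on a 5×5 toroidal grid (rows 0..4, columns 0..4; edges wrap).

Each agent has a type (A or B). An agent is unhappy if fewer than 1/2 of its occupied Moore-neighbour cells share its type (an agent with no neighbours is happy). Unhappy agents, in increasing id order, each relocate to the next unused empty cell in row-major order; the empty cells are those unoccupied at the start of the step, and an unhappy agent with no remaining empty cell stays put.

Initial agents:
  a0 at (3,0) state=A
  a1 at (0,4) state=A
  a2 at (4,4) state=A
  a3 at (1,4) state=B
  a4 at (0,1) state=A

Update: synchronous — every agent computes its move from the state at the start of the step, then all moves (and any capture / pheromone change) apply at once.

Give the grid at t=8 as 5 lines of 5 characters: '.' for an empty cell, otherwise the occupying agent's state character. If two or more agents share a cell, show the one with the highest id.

.B.AA
.....
.....
A....
....A

t=1: a0@(3,0):A a1@(0,4):A a2@(4,4):A a3@(0,0):B a4@(0,1):A
t=2: a0@(3,0):A a1@(0,4):A a2@(4,4):A a3@(0,2):B a4@(0,3):A
t=3: a0@(3,0):A a1@(0,4):A a2@(4,4):A a3@(0,0):B a4@(0,3):A
t=4: a0@(3,0):A a1@(0,4):A a2@(4,4):A a3@(0,1):B a4@(0,3):A
t=5: (unchanged — steady state)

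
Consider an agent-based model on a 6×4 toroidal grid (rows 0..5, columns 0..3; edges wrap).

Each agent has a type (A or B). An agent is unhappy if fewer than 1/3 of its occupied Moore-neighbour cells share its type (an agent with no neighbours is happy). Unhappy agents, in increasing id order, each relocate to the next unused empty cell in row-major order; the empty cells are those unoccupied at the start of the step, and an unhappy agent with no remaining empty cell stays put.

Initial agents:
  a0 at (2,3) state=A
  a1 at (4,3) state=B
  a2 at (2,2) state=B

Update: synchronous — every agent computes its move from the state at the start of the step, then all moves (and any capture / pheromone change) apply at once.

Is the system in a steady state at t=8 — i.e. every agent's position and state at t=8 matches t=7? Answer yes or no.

t=1: a0@(0,0):A a1@(4,3):B a2@(0,1):B
t=2: a0@(0,2):A a1@(4,3):B a2@(0,3):B
t=3: a0@(0,0):A a1@(4,3):B a2@(0,1):B
t=4: a0@(0,2):A a1@(4,3):B a2@(0,3):B
t=5: a0@(0,0):A a1@(4,3):B a2@(0,1):B
t=6: a0@(0,2):A a1@(4,3):B a2@(0,3):B
t=7: a0@(0,0):A a1@(4,3):B a2@(0,1):B
t=8: a0@(0,2):A a1@(4,3):B a2@(0,3):B

no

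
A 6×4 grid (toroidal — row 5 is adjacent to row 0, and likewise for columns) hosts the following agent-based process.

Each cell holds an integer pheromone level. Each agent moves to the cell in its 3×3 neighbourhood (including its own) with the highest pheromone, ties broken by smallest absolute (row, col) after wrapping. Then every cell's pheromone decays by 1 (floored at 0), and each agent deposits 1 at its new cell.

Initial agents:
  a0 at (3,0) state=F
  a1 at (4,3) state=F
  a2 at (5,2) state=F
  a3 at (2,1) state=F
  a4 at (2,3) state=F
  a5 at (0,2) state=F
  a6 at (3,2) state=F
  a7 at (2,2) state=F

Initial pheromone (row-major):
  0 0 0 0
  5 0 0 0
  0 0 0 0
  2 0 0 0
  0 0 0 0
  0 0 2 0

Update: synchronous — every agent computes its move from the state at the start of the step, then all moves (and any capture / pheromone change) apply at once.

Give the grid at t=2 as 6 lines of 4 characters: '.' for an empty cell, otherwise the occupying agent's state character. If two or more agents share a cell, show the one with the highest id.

t=1: a0@(3,0) a1@(3,0) a2@(5,2) a3@(1,0) a4@(1,0) a5@(5,2) a6@(2,1) a7@(1,1) | pheromone: 0 0 0 0 / 6 1 0 0 / 0 1 0 0 / 3 0 0 0 / 0 0 0 0 / 0 0 3 0
t=2: a0@(3,0) a1@(3,0) a2@(5,2) a3@(1,0) a4@(1,0) a5@(5,2) a6@(1,0) a7@(1,0) | pheromone: 0 0 0 0 / 9 0 0 0 / 0 0 0 0 / 4 0 0 0 / 0 0 0 0 / 0 0 4 0

....
F...
....
F...
....
..F.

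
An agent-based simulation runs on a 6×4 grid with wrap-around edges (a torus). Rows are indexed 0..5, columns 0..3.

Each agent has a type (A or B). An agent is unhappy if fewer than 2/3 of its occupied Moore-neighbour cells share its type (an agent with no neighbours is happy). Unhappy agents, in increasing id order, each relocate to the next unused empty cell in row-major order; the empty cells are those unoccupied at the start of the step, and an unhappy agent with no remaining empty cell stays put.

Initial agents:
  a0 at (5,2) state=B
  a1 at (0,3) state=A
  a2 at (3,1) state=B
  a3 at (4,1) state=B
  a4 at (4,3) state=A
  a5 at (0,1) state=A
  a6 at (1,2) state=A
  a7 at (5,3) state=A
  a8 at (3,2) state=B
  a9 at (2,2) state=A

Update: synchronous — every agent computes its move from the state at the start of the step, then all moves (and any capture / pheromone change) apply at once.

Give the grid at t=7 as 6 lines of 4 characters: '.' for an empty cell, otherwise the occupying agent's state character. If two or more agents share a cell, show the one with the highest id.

t=1: a0@(0,0):B a1@(0,3):A a2@(3,1):B a3@(4,1):B a4@(0,2):A a5@(1,0):A a6@(1,2):A a7@(5,3):A a8@(1,1):B a9@(1,3):A
t=2: a0@(0,1):B a1@(0,3):A a2@(3,1):B a3@(4,1):B a4@(0,2):A a5@(2,0):A a6@(1,2):A a7@(5,3):A a8@(2,1):B a9@(1,3):A
t=3: a0@(0,0):B a1@(0,3):A a2@(3,1):B a3@(4,1):B a4@(0,2):A a5@(1,0):A a6@(1,1):A a7@(5,3):A a8@(2,2):B a9@(1,3):A
t=4: a0@(0,1):B a1@(0,3):A a2@(3,1):B a3@(4,1):B a4@(0,2):A a5@(1,0):A a6@(1,2):A a7@(5,3):A a8@(2,0):B a9@(2,1):A
t=5: a0@(0,0):B a1@(0,3):A a2@(3,1):B a3@(4,1):B a4@(0,2):A a5@(1,1):A a6@(1,2):A a7@(5,3):A a8@(1,3):B a9@(2,2):A
t=6: a0@(0,1):B a1@(1,0):A a2@(2,0):B a3@(4,1):B a4@(0,2):A a5@(1,1):A a6@(1,2):A a7@(5,3):A a8@(2,1):B a9@(2,3):A
t=7: a0@(0,0):B a1@(0,3):A a2@(1,3):B a3@(4,1):B a4@(0,2):A a5@(2,2):A a6@(3,0):A a7@(5,3):A a8@(3,1):B a9@(2,3):A

B.AA
...B
..AA
AB..
.B..
...A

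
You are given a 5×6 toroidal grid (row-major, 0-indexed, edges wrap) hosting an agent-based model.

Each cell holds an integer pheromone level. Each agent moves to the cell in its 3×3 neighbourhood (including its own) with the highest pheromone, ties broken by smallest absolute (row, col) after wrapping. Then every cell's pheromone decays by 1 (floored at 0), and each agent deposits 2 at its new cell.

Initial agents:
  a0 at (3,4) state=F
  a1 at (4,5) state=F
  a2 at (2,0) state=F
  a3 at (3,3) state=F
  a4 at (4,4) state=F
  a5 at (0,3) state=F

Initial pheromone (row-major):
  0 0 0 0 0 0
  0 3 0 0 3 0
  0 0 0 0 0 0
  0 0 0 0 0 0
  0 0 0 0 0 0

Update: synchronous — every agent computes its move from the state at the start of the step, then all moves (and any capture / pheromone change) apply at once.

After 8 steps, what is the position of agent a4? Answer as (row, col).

(1, 4)

t=1: a0@(2,3) a1@(0,0) a2@(1,1) a3@(2,2) a4@(0,3) a5@(1,4) | pheromone: 2 0 0 2 0 0 / 0 4 0 0 4 0 / 0 0 2 2 0 0 / 0 0 0 0 0 0 / 0 0 0 0 0 0
t=2: a0@(1,4) a1@(1,1) a2@(1,1) a3@(1,1) a4@(1,4) a5@(1,4) | pheromone: 1 0 0 1 0 0 / 0 9 0 0 9 0 / 0 0 1 1 0 0 / 0 0 0 0 0 0 / 0 0 0 0 0 0
t=3: a0@(1,4) a1@(1,1) a2@(1,1) a3@(1,1) a4@(1,4) a5@(1,4) | pheromone: 0 0 0 0 0 0 / 0 14 0 0 14 0 / 0 0 0 0 0 0 / 0 0 0 0 0 0 / 0 0 0 0 0 0
t=4: a0@(1,4) a1@(1,1) a2@(1,1) a3@(1,1) a4@(1,4) a5@(1,4) | pheromone: 0 0 0 0 0 0 / 0 19 0 0 19 0 / 0 0 0 0 0 0 / 0 0 0 0 0 0 / 0 0 0 0 0 0
t=5: a0@(1,4) a1@(1,1) a2@(1,1) a3@(1,1) a4@(1,4) a5@(1,4) | pheromone: 0 0 0 0 0 0 / 0 24 0 0 24 0 / 0 0 0 0 0 0 / 0 0 0 0 0 0 / 0 0 0 0 0 0
t=6: a0@(1,4) a1@(1,1) a2@(1,1) a3@(1,1) a4@(1,4) a5@(1,4) | pheromone: 0 0 0 0 0 0 / 0 29 0 0 29 0 / 0 0 0 0 0 0 / 0 0 0 0 0 0 / 0 0 0 0 0 0
t=7: a0@(1,4) a1@(1,1) a2@(1,1) a3@(1,1) a4@(1,4) a5@(1,4) | pheromone: 0 0 0 0 0 0 / 0 34 0 0 34 0 / 0 0 0 0 0 0 / 0 0 0 0 0 0 / 0 0 0 0 0 0
t=8: a0@(1,4) a1@(1,1) a2@(1,1) a3@(1,1) a4@(1,4) a5@(1,4) | pheromone: 0 0 0 0 0 0 / 0 39 0 0 39 0 / 0 0 0 0 0 0 / 0 0 0 0 0 0 / 0 0 0 0 0 0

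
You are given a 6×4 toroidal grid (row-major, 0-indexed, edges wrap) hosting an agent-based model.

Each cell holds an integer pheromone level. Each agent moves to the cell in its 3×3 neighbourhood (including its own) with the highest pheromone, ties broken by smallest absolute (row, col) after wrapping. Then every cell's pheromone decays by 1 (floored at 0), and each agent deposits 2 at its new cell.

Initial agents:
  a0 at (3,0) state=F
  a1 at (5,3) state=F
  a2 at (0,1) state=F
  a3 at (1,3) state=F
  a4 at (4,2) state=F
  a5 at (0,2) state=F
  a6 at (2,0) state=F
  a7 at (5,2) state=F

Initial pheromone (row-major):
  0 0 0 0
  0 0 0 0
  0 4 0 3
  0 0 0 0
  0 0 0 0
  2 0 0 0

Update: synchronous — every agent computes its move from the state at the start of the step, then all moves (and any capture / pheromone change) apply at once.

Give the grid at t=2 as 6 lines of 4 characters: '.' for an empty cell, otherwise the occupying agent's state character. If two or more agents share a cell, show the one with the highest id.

t=1: a0@(2,1) a1@(5,0) a2@(5,0) a3@(2,3) a4@(3,1) a5@(0,1) a6@(2,1) a7@(0,1) | pheromone: 0 4 0 0 / 0 0 0 0 / 0 7 0 4 / 0 2 0 0 / 0 0 0 0 / 5 0 0 0
t=2: a0@(2,1) a1@(5,0) a2@(5,0) a3@(2,3) a4@(2,1) a5@(5,0) a6@(2,1) a7@(5,0) | pheromone: 0 3 0 0 / 0 0 0 0 / 0 12 0 5 / 0 1 0 0 / 0 0 0 0 / 12 0 0 0

....
....
.F.F
....
....
F...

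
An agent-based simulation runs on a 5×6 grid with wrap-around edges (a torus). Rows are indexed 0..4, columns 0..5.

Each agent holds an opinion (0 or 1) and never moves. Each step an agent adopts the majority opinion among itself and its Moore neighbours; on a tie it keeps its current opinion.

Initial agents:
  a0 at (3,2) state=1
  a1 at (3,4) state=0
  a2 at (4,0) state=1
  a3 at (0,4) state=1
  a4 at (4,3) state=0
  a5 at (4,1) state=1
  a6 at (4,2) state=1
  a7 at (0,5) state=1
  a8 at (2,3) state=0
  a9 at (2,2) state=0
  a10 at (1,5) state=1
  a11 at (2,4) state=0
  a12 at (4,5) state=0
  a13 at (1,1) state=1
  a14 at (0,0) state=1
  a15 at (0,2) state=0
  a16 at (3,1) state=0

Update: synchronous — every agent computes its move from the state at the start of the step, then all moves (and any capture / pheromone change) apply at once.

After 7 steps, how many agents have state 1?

t=1: a0@(3,2):0 a1@(3,4):0 a2@(4,0):1 a3@(0,4):1 a4@(4,3):0 a5@(4,1):1 a6@(4,2):1 a7@(0,5):1 a8@(2,3):0 a9@(2,2):0 a10@(1,5):1 a11@(2,4):0 a12@(4,5):1 a13@(1,1):1 a14@(0,0):1 a15@(0,2):1 a16@(3,1):1
t=2: (unchanged — steady state)

11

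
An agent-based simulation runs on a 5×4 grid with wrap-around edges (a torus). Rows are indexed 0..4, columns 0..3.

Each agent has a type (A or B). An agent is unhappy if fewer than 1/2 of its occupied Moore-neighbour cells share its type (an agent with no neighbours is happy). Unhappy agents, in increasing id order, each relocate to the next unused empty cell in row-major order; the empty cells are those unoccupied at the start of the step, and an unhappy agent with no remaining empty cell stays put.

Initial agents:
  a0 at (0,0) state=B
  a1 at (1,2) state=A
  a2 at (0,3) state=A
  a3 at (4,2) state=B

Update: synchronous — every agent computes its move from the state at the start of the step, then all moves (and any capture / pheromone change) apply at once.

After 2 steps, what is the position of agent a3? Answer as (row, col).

(1, 0)

t=1: a0@(0,1):B a1@(1,2):A a2@(0,2):A a3@(1,0):B
t=2: a0@(0,0):B a1@(1,2):A a2@(0,2):A a3@(1,0):B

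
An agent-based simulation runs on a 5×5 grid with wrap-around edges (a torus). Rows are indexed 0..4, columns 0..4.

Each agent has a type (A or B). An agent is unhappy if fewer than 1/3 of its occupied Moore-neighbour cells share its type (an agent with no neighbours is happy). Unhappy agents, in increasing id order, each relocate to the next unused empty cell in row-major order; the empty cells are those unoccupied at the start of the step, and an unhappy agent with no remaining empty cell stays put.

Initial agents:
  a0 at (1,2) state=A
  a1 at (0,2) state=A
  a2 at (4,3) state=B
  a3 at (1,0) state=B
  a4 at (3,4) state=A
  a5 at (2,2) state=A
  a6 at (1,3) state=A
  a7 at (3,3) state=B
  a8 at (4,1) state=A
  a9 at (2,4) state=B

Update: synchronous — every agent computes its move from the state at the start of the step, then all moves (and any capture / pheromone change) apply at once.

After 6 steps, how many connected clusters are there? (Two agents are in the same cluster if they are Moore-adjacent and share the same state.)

2

t=1: a0@(1,2):A a1@(0,2):A a2@(4,3):B a3@(1,0):B a4@(0,0):A a5@(2,2):A a6@(1,3):A a7@(3,3):B a8@(4,1):A a9@(2,4):B
t=2: (unchanged — steady state)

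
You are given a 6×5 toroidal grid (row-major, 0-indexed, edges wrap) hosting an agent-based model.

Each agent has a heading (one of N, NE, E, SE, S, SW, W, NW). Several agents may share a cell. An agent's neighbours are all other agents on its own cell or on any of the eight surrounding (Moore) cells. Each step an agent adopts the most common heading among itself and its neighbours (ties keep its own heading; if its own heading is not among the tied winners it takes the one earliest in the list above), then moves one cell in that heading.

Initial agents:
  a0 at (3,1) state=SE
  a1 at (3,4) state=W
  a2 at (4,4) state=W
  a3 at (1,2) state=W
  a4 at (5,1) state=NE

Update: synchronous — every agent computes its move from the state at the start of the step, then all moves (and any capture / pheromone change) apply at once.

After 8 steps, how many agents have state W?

5

t=1: a0@(4,2):SE a1@(3,3):W a2@(4,3):W a3@(1,1):W a4@(4,2):NE
t=2: a0@(4,1):W a1@(3,2):W a2@(4,2):W a3@(1,0):W a4@(4,1):W
t=3: a0@(4,0):W a1@(3,1):W a2@(4,1):W a3@(1,4):W a4@(4,0):W
t=4: a0@(4,4):W a1@(3,0):W a2@(4,0):W a3@(1,3):W a4@(4,4):W
t=5: a0@(4,3):W a1@(3,4):W a2@(4,4):W a3@(1,2):W a4@(4,3):W
t=6: a0@(4,2):W a1@(3,3):W a2@(4,3):W a3@(1,1):W a4@(4,2):W
t=7: a0@(4,1):W a1@(3,2):W a2@(4,2):W a3@(1,0):W a4@(4,1):W
t=8: a0@(4,0):W a1@(3,1):W a2@(4,1):W a3@(1,4):W a4@(4,0):W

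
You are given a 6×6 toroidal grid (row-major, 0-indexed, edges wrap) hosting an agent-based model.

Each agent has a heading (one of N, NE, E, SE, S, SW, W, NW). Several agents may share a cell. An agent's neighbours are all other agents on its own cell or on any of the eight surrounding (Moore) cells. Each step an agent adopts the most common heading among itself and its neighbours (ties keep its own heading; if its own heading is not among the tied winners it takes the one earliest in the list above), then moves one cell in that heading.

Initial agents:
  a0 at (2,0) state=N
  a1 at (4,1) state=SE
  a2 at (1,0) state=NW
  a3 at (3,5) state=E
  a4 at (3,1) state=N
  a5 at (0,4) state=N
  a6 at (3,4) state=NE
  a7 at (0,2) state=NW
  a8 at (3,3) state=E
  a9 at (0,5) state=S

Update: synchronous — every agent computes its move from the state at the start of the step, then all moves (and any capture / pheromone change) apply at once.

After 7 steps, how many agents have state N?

t=1: a0@(1,0):N a1@(5,2):SE a2@(0,5):NW a3@(3,0):E a4@(2,1):N a5@(5,4):N a6@(3,5):E a7@(5,1):NW a8@(3,4):E a9@(1,5):S
t=2: a0@(0,0):N a1@(0,3):SE a2@(5,5):N a3@(3,1):E a4@(1,1):N a5@(4,4):N a6@(3,0):E a7@(4,0):NW a8@(3,5):E a9@(2,5):S
t=3: a0@(5,0):N a1@(1,4):SE a2@(4,5):N a3@(3,2):E a4@(0,1):N a5@(3,4):N a6@(3,1):E a7@(4,1):E a8@(3,0):E a9@(2,0):E
t=4: a0@(4,0):N a1@(2,5):SE a2@(3,5):N a3@(3,3):E a4@(5,1):N a5@(2,4):N a6@(3,2):E a7@(4,2):E a8@(3,1):E a9@(2,1):E
t=5: a0@(3,0):N a1@(1,5):N a2@(2,5):N a3@(3,4):E a4@(4,1):N a5@(1,4):N a6@(3,3):E a7@(4,3):E a8@(3,2):E a9@(2,2):E
t=6: a0@(2,0):N a1@(0,5):N a2@(1,5):N a3@(3,5):E a4@(3,1):N a5@(0,4):N a6@(3,4):E a7@(4,4):E a8@(3,3):E a9@(2,3):E
t=7: a0@(1,0):N a1@(5,5):N a2@(0,5):N a3@(3,0):E a4@(2,1):N a5@(5,4):N a6@(3,5):E a7@(4,5):E a8@(3,4):E a9@(2,4):E

5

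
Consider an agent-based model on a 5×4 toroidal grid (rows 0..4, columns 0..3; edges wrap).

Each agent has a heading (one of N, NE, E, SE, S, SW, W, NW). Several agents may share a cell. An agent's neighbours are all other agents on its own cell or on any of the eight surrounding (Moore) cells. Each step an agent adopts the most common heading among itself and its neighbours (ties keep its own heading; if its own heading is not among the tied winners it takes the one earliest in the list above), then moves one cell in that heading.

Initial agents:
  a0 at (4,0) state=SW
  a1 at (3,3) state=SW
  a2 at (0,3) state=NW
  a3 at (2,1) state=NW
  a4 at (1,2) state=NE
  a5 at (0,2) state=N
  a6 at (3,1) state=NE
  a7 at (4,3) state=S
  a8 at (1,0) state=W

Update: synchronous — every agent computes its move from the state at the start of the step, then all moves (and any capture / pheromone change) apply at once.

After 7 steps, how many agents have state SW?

t=1: a0@(0,3):SW a1@(4,2):SW a2@(4,2):NW a3@(1,2):NE a4@(0,1):NW a5@(4,2):N a6@(2,2):NE a7@(0,2):SW a8@(0,3):NW
t=2: a0@(1,2):SW a1@(0,1):SW a2@(3,1):NW a3@(0,3):NE a4@(4,0):NW a5@(0,1):SW a6@(1,3):NE a7@(1,1):SW a8@(1,2):SW
t=3: a0@(2,1):SW a1@(1,0):SW a2@(2,0):NW a3@(4,0):NE a4@(3,3):NW a5@(1,0):SW a6@(0,0):NE a7@(2,0):SW a8@(2,1):SW
t=4: a0@(3,0):SW a1@(2,3):SW a2@(3,3):SW a3@(3,1):NE a4@(2,2):NW a5@(2,3):SW a6@(4,1):NE a7@(3,3):SW a8@(3,0):SW
t=5: a0@(4,3):SW a1@(3,2):SW a2@(4,2):SW a3@(2,2):NE a4@(3,1):SW a5@(3,2):SW a6@(3,2):NE a7@(4,2):SW a8@(4,3):SW
t=6: a0@(0,2):SW a1@(4,1):SW a2@(0,1):SW a3@(3,1):SW a4@(4,0):SW a5@(4,1):SW a6@(4,1):SW a7@(0,1):SW a8@(0,2):SW
t=7: a0@(1,1):SW a1@(0,0):SW a2@(1,0):SW a3@(4,0):SW a4@(0,3):SW a5@(0,0):SW a6@(0,0):SW a7@(1,0):SW a8@(1,1):SW

9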